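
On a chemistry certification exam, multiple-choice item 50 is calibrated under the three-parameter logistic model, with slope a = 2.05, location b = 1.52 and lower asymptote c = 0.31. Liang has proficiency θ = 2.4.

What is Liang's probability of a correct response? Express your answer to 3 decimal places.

P(θ) = c + (1 − c) · 1 / (1 + exp(−a(θ − b)))
Exponent: 2.05 × (2.4 − 1.52) = 1.8040
1/(1 + e^{-1.8040}) = 0.8586
P = 0.31 + 0.69 × 0.8586 = 0.9025

0.902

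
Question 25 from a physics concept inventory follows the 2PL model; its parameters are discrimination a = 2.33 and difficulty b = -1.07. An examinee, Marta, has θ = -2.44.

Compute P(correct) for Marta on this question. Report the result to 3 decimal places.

0.039

P(θ) = 1 / (1 + exp(−a(θ − b)))
Exponent: 2.33 × (-2.44 − (-1.07)) = -3.1921
1/(1 + e^{3.1921}) = 0.0395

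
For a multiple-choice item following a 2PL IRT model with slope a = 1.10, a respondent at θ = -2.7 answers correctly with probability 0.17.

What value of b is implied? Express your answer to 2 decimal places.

-1.26

P(θ) = 1 / (1 + exp(−a(θ − b)))
logit(0.17) = ln(0.17/0.83) = -1.5856
b = θ − logit/(a) = -2.7 − (-1.5856)/1.1000 = -1.2585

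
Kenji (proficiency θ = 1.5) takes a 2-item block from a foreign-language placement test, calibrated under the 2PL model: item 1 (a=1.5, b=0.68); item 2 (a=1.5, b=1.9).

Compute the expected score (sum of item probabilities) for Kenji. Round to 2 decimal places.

P(θ) = 1 / (1 + exp(−a(θ − b)))
P_1 = 1/(1+e^{-1.2300}) = 0.7738
P_2 = 1/(1+e^{0.6000}) = 0.3543
E[score] = 0.7738 + 0.3543 = 1.1282

1.13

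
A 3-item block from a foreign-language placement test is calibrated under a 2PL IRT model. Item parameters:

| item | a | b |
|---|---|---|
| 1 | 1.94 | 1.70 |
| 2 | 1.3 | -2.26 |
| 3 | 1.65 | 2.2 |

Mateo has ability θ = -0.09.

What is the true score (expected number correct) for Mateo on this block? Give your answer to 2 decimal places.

1.00

P(θ) = 1 / (1 + exp(−a(θ − b)))
P_1 = 1/(1+e^{3.4726}) = 0.0301
P_2 = 1/(1+e^{-2.8210}) = 0.9438
P_3 = 1/(1+e^{3.7785}) = 0.0223
E[score] = 0.0301 + 0.9438 + 0.0223 = 0.9962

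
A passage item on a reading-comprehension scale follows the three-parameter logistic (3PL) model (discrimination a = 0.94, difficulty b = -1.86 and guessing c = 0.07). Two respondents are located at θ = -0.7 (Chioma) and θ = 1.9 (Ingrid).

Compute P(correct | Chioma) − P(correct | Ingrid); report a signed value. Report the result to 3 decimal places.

-0.208

P(θ) = c + (1 − c) · 1 / (1 + exp(−a(θ − b)))
P(Chioma) = 0.7661  [exponent 1.0904]
P(Ingrid) = 0.9736  [exponent 3.5344]
Difference = 0.7661 − 0.9736 = -0.2076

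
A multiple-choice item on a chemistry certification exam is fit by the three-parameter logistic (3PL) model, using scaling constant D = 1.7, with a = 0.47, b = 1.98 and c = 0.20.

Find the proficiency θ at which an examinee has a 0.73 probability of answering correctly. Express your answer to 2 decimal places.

P(θ) = c + (1 − c) · 1 / (1 + exp(−D·a(θ − b)))
Remove guessing floor: (0.73 − 0.20)/(1 − 0.20) = 0.6625
logit = ln(0.6625/0.3375) = 0.6745
θ = b + logit/(1.7·a) = 1.98 + 0.6745/0.7990 = 2.8241

2.82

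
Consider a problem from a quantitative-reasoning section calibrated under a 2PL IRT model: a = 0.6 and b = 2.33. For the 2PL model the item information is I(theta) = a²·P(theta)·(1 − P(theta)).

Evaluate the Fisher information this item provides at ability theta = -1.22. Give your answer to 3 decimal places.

P = 1/(1+e^{2.1300}) = 0.1062
P(1−P) = 0.1062 × 0.8938 = 0.0949
I = a² × P(1−P) = 0.6² × 0.0949 = 0.03418

0.034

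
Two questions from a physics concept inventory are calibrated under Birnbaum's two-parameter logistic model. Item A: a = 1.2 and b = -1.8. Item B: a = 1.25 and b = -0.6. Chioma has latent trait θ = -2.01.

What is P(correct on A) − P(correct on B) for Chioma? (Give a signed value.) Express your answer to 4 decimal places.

P(θ) = 1 / (1 + exp(−a(θ − b)))
P_A = 0.4373
P_B = 0.1465
P_A − P_B = 0.2909

0.2909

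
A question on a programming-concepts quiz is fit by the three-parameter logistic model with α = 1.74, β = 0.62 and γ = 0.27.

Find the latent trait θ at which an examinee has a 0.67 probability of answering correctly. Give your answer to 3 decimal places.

P(θ) = γ + (1 − γ) · 1 / (1 + exp(−α(θ − β)))
Remove guessing floor: (0.67 − 0.27)/(1 − 0.27) = 0.5479
logit = ln(0.5479/0.4521) = 0.1924
θ = β + logit/(α) = 0.62 + 0.1924/1.7400 = 0.7306

0.731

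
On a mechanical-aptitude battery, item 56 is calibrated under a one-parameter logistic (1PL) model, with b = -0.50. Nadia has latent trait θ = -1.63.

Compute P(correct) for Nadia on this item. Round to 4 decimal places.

P(θ) = 1 / (1 + exp(−(θ − b)))
Exponent: (-1.63 − (-0.50)) = -1.1300
1/(1 + e^{1.1300}) = 0.2442
P = 0.2442

0.2442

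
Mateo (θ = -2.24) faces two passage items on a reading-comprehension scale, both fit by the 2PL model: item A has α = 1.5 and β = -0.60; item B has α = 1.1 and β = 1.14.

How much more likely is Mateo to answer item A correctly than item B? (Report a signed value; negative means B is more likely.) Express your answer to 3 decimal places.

0.055

P(θ) = 1 / (1 + exp(−α(θ − β)))
P_A = 0.0787
P_B = 0.0237
P_A − P_B = 0.0550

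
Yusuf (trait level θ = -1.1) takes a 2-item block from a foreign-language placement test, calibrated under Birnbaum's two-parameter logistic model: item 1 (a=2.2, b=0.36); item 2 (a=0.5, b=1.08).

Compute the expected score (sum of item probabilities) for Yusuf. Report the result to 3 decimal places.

P(θ) = 1 / (1 + exp(−a(θ − b)))
P_1 = 1/(1+e^{3.2120}) = 0.0387
P_2 = 1/(1+e^{1.0900}) = 0.2516
E[score] = 0.0387 + 0.2516 = 0.2903

0.290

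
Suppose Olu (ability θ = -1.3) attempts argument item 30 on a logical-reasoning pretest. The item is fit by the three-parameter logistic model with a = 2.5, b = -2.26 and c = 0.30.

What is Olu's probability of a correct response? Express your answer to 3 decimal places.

P(θ) = c + (1 − c) · 1 / (1 + exp(−a(θ − b)))
Exponent: 2.5 × (-1.3 − (-2.26)) = 2.4000
1/(1 + e^{-2.4000}) = 0.9168
P = 0.30 + 0.70 × 0.9168 = 0.9418

0.942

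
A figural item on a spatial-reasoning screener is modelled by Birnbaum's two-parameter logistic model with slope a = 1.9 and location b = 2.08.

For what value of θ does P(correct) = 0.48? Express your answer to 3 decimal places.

P(θ) = 1 / (1 + exp(−a(θ − b)))
logit = ln(0.4800/0.5200) = -0.0800
θ = b + logit/(a) = 2.08 + (-0.0800)/1.9000 = 2.0379

2.038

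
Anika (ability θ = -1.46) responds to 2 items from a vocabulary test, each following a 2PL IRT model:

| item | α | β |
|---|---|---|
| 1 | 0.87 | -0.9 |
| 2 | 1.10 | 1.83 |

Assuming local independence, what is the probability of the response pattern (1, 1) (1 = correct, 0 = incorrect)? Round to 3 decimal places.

0.010

P(θ) = 1 / (1 + exp(−α(θ − β)))
P_1 = 1/(1+e^{0.4872}) = 0.3806
P_2 = 1/(1+e^{3.6190}) = 0.0261
L = P_1 × P_2 = 0.3806 × 0.0261 = 0.00994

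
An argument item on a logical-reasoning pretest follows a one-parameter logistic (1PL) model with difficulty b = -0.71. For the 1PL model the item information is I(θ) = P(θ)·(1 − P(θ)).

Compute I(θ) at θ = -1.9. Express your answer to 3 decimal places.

0.179

P = 1/(1+e^{1.1900}) = 0.2333
P(1−P) = 0.2333 × 0.7667 = 0.1788
I = P(1−P) = 0.17885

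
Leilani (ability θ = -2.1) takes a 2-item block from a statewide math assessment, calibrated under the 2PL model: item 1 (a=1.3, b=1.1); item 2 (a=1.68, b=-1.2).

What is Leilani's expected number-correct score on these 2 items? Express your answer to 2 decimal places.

P(θ) = 1 / (1 + exp(−a(θ − b)))
P_1 = 1/(1+e^{4.1600}) = 0.0154
P_2 = 1/(1+e^{1.5120}) = 0.1806
E[score] = 0.0154 + 0.1806 = 0.1960

0.20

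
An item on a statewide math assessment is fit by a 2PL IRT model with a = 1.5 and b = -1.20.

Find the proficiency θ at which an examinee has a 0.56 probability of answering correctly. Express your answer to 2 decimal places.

P(θ) = 1 / (1 + exp(−a(θ − b)))
logit = ln(0.5600/0.4400) = 0.2412
θ = b + logit/(a) = -1.20 + 0.2412/1.5000 = -1.0392

-1.04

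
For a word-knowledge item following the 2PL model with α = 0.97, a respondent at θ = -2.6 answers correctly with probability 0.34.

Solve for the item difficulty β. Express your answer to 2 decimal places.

P(θ) = 1 / (1 + exp(−α(θ − β)))
logit(0.34) = ln(0.34/0.66) = -0.6633
β = θ − logit/(α) = -2.6 − (-0.6633)/0.9700 = -1.9162

-1.92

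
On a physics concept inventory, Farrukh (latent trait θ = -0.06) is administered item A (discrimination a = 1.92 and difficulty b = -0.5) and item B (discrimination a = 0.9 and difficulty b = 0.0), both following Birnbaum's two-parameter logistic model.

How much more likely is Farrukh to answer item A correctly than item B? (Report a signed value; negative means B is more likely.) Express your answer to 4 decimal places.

0.2130

P(θ) = 1 / (1 + exp(−a(θ − b)))
P_A = 0.6995
P_B = 0.4865
P_A − P_B = 0.2130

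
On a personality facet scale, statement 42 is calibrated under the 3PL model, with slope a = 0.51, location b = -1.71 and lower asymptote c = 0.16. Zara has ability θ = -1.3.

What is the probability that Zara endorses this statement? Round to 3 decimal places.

P(θ) = c + (1 − c) · 1 / (1 + exp(−a(θ − b)))
Exponent: 0.51 × (-1.3 − (-1.71)) = 0.2091
1/(1 + e^{-0.2091}) = 0.5521
P = 0.16 + 0.84 × 0.5521 = 0.6238

0.624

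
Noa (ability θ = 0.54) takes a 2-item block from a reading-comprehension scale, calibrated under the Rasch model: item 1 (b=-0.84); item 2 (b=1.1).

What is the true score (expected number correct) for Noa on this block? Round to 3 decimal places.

1.163

P(θ) = 1 / (1 + exp(−(θ − b)))
P_1 = 1/(1+e^{-1.3800}) = 0.7990
P_2 = 1/(1+e^{0.5600}) = 0.3635
E[score] = 0.7990 + 0.3635 = 1.1625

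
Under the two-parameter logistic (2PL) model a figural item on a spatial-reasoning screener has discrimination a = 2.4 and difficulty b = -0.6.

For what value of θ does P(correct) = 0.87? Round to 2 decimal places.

P(θ) = 1 / (1 + exp(−a(θ − b)))
logit = ln(0.8700/0.1300) = 1.9010
θ = b + logit/(a) = -0.6 + 1.9010/2.4000 = 0.1921

0.19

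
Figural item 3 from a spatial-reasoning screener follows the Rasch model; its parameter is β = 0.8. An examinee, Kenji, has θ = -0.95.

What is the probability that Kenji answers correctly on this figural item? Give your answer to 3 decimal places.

0.148

P(θ) = 1 / (1 + exp(−(θ − β)))
Exponent: (-0.95 − 0.8) = -1.7500
1/(1 + e^{1.7500}) = 0.1480
P = 0.1480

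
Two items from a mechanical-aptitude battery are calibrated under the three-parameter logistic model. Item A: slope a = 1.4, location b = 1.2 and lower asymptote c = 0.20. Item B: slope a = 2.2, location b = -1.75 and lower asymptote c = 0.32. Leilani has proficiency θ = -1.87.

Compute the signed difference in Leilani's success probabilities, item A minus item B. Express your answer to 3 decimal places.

P(θ) = c + (1 − c) · 1 / (1 + exp(−a(θ − b)))
P_A = 0.2107
P_B = 0.6154
P_A − P_B = -0.4046

-0.405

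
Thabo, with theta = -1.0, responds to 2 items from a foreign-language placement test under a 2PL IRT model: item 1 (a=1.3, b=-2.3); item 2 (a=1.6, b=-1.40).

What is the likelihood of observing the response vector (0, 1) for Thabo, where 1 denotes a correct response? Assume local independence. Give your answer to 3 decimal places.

P(theta) = 1 / (1 + exp(−a(theta − b)))
P_1 = 1/(1+e^{-1.6900}) = 0.8442
P_2 = 1/(1+e^{-0.6400}) = 0.6548
L = (1−P_1) × P_2 = 0.1558 × 0.6548 = 0.10199

0.102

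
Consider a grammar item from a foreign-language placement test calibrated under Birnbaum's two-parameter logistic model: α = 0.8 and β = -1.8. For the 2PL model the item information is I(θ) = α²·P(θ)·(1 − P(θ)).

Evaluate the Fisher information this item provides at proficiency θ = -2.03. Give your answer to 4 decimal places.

P = 1/(1+e^{0.1840}) = 0.4541
P(1−P) = 0.4541 × 0.5459 = 0.2479
I = α² × P(1−P) = 0.8² × 0.2479 = 0.15865

0.1587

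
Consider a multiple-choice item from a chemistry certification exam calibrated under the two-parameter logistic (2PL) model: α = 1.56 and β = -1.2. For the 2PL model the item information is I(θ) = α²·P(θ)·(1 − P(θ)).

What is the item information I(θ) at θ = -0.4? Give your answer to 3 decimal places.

0.422

P = 1/(1+e^{-1.2480}) = 0.7770
P(1−P) = 0.7770 × 0.2230 = 0.1733
I = α² × P(1−P) = 1.56² × 0.1733 = 0.42174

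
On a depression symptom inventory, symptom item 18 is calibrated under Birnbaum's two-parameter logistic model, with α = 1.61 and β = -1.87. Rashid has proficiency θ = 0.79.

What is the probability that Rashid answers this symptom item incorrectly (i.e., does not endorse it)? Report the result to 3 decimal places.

P(θ) = 1 / (1 + exp(−α(θ − β)))
Exponent: 1.61 × (0.79 − (-1.87)) = 4.2826
1/(1 + e^{-4.2826}) = 0.9864
P(incorrect) = 1 − 0.9864 = 0.0136

0.014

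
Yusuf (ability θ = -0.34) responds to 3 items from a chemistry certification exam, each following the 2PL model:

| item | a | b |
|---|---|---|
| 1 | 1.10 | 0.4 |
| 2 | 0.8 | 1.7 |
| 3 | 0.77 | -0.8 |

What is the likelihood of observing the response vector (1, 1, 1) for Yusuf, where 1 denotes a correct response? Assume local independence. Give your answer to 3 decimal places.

0.030

P(θ) = 1 / (1 + exp(−a(θ − b)))
P_1 = 1/(1+e^{0.8140}) = 0.3070
P_2 = 1/(1+e^{1.6320}) = 0.1636
P_3 = 1/(1+e^{-0.3542}) = 0.5876
L = P_1 × P_2 × P_3 = 0.3070 × 0.1636 × 0.5876 = 0.02951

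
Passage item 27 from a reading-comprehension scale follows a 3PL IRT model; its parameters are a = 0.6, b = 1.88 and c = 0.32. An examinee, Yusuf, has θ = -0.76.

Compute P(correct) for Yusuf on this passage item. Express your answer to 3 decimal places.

P(θ) = c + (1 − c) · 1 / (1 + exp(−a(θ − b)))
Exponent: 0.6 × (-0.76 − 1.88) = -1.5840
1/(1 + e^{1.5840}) = 0.1702
P = 0.32 + 0.68 × 0.1702 = 0.4358

0.436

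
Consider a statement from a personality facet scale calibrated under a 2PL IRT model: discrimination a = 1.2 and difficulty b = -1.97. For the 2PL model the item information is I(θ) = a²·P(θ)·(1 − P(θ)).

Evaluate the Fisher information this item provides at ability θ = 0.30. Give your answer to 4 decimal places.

P = 1/(1+e^{-2.7240}) = 0.9384
P(1−P) = 0.9384 × 0.0616 = 0.0578
I = a² × P(1−P) = 1.2² × 0.0578 = 0.08320

0.0832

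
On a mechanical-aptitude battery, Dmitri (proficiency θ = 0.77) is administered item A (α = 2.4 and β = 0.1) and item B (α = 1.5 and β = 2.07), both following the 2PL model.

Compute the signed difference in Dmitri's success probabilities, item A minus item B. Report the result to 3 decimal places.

P(θ) = 1 / (1 + exp(−α(θ − β)))
P_A = 0.8331
P_B = 0.1246
P_A − P_B = 0.7086

0.709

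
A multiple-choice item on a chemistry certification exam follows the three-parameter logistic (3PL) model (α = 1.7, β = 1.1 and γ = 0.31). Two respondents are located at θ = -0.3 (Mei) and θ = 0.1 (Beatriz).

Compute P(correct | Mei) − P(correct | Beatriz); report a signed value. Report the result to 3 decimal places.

P(θ) = γ + (1 − γ) · 1 / (1 + exp(−α(θ − β)))
P(Mei) = 0.3685  [exponent -2.3800]
P(Beatriz) = 0.4166  [exponent -1.7000]
Difference = 0.3685 − 0.4166 = -0.0481

-0.048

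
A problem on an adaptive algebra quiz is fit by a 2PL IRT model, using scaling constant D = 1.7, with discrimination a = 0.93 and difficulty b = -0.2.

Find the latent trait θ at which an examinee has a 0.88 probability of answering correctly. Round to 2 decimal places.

1.06

P(θ) = 1 / (1 + exp(−D·a(θ − b)))
logit = ln(0.8800/0.1200) = 1.9924
θ = b + logit/(1.7·a) = -0.2 + 1.9924/1.5810 = 1.0602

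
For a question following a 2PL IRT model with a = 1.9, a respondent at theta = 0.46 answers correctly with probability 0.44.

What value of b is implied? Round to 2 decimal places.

P(theta) = 1 / (1 + exp(−a(theta − b)))
logit(0.44) = ln(0.44/0.56) = -0.2412
b = theta − logit/(a) = 0.46 − (-0.2412)/1.9000 = 0.5869

0.59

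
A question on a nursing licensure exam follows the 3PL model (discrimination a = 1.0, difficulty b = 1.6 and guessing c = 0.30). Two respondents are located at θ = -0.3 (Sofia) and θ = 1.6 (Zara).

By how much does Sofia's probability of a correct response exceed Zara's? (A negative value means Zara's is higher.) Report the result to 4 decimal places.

P(θ) = c + (1 − c) · 1 / (1 + exp(−a(θ − b)))
P(Sofia) = 0.3911  [exponent -1.9000]
P(Zara) = 0.6500  [exponent 0.0000]
Difference = 0.3911 − 0.6500 = -0.2589

-0.2589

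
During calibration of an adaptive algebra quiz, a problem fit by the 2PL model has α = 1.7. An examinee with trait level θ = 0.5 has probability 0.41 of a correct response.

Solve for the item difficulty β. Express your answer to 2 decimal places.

0.71

P(θ) = 1 / (1 + exp(−α(θ − β)))
logit(0.41) = ln(0.41/0.59) = -0.3640
β = θ − logit/(α) = 0.5 − (-0.3640)/1.7000 = 0.7141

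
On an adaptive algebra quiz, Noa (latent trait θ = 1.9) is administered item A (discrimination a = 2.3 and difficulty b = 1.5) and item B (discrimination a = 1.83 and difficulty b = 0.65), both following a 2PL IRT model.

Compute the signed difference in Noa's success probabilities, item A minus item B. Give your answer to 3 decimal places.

P(θ) = 1 / (1 + exp(−a(θ − b)))
P_A = 0.7150
P_B = 0.9078
P_A − P_B = -0.1928

-0.193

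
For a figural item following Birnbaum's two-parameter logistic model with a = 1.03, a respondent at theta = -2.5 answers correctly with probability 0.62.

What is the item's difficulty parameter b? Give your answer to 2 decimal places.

-2.98

P(theta) = 1 / (1 + exp(−a(theta − b)))
logit(0.62) = ln(0.62/0.38) = 0.4895
b = theta − logit/(a) = -2.5 − 0.4895/1.0300 = -2.9753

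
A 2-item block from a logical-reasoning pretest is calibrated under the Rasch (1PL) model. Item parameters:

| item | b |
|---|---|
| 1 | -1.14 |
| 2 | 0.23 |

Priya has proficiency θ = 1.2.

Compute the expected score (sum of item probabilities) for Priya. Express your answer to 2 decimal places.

1.64

P(θ) = 1 / (1 + exp(−(θ − b)))
P_1 = 1/(1+e^{-2.3400}) = 0.9121
P_2 = 1/(1+e^{-0.9700}) = 0.7251
E[score] = 0.9121 + 0.7251 = 1.6373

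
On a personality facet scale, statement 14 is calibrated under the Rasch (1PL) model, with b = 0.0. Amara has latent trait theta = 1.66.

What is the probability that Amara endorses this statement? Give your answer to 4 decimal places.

P(theta) = 1 / (1 + exp(−(theta − b)))
Exponent: (1.66 − 0.0) = 1.6600
1/(1 + e^{-1.6600}) = 0.8402
P = 0.8402

0.8402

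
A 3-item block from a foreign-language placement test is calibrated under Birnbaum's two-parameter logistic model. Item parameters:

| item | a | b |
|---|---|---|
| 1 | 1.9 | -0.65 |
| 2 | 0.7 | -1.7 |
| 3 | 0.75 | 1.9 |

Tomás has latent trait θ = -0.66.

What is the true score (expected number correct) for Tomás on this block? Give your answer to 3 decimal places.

P(θ) = 1 / (1 + exp(−a(θ − b)))
P_1 = 1/(1+e^{0.0190}) = 0.4953
P_2 = 1/(1+e^{-0.7280}) = 0.6744
P_3 = 1/(1+e^{1.9200}) = 0.1279
E[score] = 0.4953 + 0.6744 + 0.1279 = 1.2975

1.297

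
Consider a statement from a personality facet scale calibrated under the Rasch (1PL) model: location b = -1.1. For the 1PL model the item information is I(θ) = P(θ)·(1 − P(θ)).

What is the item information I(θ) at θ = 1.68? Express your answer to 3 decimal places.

0.055

P = 1/(1+e^{-2.7800}) = 0.9416
P(1−P) = 0.9416 × 0.0584 = 0.0550
I = P(1−P) = 0.05500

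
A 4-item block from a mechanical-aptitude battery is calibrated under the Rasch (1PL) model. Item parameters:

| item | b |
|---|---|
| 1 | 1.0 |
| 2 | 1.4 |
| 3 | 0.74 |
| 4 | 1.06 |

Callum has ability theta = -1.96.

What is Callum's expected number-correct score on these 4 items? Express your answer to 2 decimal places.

P(theta) = 1 / (1 + exp(−(theta − b)))
P_1 = 1/(1+e^{2.9600}) = 0.0493
P_2 = 1/(1+e^{3.3600}) = 0.0336
P_3 = 1/(1+e^{2.7000}) = 0.0630
P_4 = 1/(1+e^{3.0200}) = 0.0465
E[score] = 0.0493 + 0.0336 + 0.0630 + 0.0465 = 0.1923

0.19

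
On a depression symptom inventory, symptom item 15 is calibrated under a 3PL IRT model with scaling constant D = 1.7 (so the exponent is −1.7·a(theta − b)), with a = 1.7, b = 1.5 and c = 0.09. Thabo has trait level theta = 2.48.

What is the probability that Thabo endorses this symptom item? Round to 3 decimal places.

0.949

P(theta) = c + (1 − c) · 1 / (1 + exp(−D·a(theta − b)))
Exponent: 1.7 × 1.7 × (2.48 − 1.5) = 2.8322
1/(1 + e^{-2.8322}) = 0.9444
P = 0.09 + 0.91 × 0.9444 = 0.9494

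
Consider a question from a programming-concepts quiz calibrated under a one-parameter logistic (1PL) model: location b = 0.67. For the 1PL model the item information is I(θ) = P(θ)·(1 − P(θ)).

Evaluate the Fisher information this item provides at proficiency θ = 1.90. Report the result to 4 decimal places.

0.1750

P = 1/(1+e^{-1.2300}) = 0.7738
P(1−P) = 0.7738 × 0.2262 = 0.1750
I = P(1−P) = 0.17502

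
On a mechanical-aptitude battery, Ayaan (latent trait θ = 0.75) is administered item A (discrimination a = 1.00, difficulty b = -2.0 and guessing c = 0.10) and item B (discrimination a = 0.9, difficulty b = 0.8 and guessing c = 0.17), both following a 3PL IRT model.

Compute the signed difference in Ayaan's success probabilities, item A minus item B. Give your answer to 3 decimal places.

0.370

P(θ) = c + (1 − c) · 1 / (1 + exp(−a(θ − b)))
P_A = 0.9459
P_B = 0.5757
P_A − P_B = 0.3703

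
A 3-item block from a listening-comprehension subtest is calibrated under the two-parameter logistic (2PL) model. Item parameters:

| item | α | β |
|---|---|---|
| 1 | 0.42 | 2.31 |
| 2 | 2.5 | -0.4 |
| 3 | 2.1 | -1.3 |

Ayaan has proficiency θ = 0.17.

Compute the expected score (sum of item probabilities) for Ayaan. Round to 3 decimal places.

P(θ) = 1 / (1 + exp(−α(θ − β)))
P_1 = 1/(1+e^{0.8988}) = 0.2893
P_2 = 1/(1+e^{-1.4250}) = 0.8061
P_3 = 1/(1+e^{-3.0870}) = 0.9564
E[score] = 0.2893 + 0.8061 + 0.9564 = 2.0518

2.052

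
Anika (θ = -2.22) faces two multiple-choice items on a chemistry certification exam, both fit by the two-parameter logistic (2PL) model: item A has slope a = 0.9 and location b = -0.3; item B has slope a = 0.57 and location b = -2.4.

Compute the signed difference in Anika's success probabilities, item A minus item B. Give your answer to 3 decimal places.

-0.375

P(θ) = 1 / (1 + exp(−a(θ − b)))
P_A = 0.1508
P_B = 0.5256
P_A − P_B = -0.3748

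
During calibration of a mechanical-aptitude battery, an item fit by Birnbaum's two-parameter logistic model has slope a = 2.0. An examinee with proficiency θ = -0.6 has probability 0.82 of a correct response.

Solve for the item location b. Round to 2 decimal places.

P(θ) = 1 / (1 + exp(−a(θ − b)))
logit(0.82) = ln(0.82/0.18) = 1.5163
b = θ − logit/(a) = -0.6 − 1.5163/2.0000 = -1.3582

-1.36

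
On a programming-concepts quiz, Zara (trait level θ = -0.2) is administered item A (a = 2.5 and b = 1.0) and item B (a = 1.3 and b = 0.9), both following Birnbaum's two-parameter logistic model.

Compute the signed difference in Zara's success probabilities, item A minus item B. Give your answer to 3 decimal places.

-0.146

P(θ) = 1 / (1 + exp(−a(θ − b)))
P_A = 0.0474
P_B = 0.1931
P_A − P_B = -0.1457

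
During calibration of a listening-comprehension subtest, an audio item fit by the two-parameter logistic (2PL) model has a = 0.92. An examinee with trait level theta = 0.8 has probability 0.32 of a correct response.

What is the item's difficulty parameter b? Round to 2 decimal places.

P(theta) = 1 / (1 + exp(−a(theta − b)))
logit(0.32) = ln(0.32/0.68) = -0.7538
b = theta − logit/(a) = 0.8 − (-0.7538)/0.9200 = 1.6193

1.62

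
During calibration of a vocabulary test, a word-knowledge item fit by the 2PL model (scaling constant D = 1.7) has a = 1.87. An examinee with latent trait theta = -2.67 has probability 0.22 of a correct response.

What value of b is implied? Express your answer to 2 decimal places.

P(theta) = 1 / (1 + exp(−D·a(theta − b)))
logit(0.22) = ln(0.22/0.78) = -1.2657
b = theta − logit/(1.7·a) = -2.67 − (-1.2657)/3.1790 = -2.2719

-2.27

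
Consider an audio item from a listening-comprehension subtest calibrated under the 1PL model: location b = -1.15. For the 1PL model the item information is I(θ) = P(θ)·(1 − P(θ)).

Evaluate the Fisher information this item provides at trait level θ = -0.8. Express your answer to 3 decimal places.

P = 1/(1+e^{-0.3500}) = 0.5866
P(1−P) = 0.5866 × 0.4134 = 0.2425
I = P(1−P) = 0.24250

0.242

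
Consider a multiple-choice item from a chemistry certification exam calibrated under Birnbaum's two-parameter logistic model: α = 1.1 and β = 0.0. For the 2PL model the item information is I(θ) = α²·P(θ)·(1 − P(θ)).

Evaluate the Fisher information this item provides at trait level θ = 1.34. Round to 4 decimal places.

P = 1/(1+e^{-1.4740}) = 0.8137
P(1−P) = 0.8137 × 0.1863 = 0.1516
I = α² × P(1−P) = 1.1² × 0.1516 = 0.18345

0.1835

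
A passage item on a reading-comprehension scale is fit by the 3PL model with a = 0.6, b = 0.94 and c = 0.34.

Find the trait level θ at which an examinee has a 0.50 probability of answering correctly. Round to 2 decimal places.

-0.96

P(θ) = c + (1 − c) · 1 / (1 + exp(−a(θ − b)))
Remove guessing floor: (0.50 − 0.34)/(1 − 0.34) = 0.2424
logit = ln(0.2424/0.7576) = -1.1394
θ = b + logit/(a) = 0.94 + (-1.1394)/0.6000 = -0.9591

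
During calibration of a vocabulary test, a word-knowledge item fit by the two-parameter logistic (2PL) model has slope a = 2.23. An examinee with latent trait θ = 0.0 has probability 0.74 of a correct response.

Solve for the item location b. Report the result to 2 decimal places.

-0.47

P(θ) = 1 / (1 + exp(−a(θ − b)))
logit(0.74) = ln(0.74/0.26) = 1.0460
b = θ − logit/(a) = 0.0 − 1.0460/2.2300 = -0.4690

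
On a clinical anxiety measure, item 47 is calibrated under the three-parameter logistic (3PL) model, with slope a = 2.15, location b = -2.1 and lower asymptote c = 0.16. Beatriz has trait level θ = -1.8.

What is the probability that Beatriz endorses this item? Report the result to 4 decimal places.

0.7109

P(θ) = c + (1 − c) · 1 / (1 + exp(−a(θ − b)))
Exponent: 2.15 × (-1.8 − (-2.1)) = 0.6450
1/(1 + e^{-0.6450}) = 0.6559
P = 0.16 + 0.84 × 0.6559 = 0.7109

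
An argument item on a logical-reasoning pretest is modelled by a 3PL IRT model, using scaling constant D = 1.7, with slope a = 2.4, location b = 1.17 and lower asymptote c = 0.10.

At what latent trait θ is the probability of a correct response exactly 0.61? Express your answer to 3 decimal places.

P(θ) = c + (1 − c) · 1 / (1 + exp(−D·a(θ − b)))
Remove guessing floor: (0.61 − 0.10)/(1 − 0.10) = 0.5667
logit = ln(0.5667/0.4333) = 0.2683
θ = b + logit/(1.7·a) = 1.17 + 0.2683/4.0800 = 1.2358

1.236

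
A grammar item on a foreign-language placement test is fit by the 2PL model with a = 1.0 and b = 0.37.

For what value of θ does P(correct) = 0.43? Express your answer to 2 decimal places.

0.09

P(θ) = 1 / (1 + exp(−a(θ − b)))
logit = ln(0.4300/0.5700) = -0.2819
θ = b + logit/(a) = 0.37 + (-0.2819)/1.0000 = 0.0881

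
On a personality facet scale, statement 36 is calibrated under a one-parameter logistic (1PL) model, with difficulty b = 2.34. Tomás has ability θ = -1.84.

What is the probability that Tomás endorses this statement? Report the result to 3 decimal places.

P(θ) = 1 / (1 + exp(−(θ − b)))
Exponent: (-1.84 − 2.34) = -4.1800
1/(1 + e^{4.1800}) = 0.0151
P = 0.0151

0.015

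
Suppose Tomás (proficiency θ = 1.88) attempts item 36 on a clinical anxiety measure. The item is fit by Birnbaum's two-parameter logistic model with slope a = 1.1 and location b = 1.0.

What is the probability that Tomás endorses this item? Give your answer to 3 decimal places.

0.725

P(θ) = 1 / (1 + exp(−a(θ − b)))
Exponent: 1.1 × (1.88 − 1.0) = 0.9680
1/(1 + e^{-0.9680}) = 0.7247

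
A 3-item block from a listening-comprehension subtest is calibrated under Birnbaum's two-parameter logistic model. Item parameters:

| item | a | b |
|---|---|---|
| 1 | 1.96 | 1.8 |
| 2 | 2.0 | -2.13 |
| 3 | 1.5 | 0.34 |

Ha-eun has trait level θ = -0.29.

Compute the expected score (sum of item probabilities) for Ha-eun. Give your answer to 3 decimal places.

P(θ) = 1 / (1 + exp(−a(θ − b)))
P_1 = 1/(1+e^{4.0964}) = 0.0164
P_2 = 1/(1+e^{-3.6800}) = 0.9754
P_3 = 1/(1+e^{0.9450}) = 0.2799
E[score] = 0.0164 + 0.9754 + 0.2799 = 1.2716

1.272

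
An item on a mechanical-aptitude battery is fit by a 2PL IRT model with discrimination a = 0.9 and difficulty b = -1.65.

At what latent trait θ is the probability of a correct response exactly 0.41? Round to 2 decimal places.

-2.05

P(θ) = 1 / (1 + exp(−a(θ − b)))
logit = ln(0.4100/0.5900) = -0.3640
θ = b + logit/(a) = -1.65 + (-0.3640)/0.9000 = -2.0544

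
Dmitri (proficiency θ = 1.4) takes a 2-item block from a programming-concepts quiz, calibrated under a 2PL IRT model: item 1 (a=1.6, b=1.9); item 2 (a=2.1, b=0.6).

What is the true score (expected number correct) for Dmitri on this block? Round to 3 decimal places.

P(θ) = 1 / (1 + exp(−a(θ − b)))
P_1 = 1/(1+e^{0.8000}) = 0.3100
P_2 = 1/(1+e^{-1.6800}) = 0.8429
E[score] = 0.3100 + 0.8429 = 1.1529

1.153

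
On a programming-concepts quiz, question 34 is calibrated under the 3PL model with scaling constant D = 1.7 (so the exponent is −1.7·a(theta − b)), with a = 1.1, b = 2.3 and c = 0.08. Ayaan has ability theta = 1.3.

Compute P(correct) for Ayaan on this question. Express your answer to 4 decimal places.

0.2029

P(theta) = c + (1 − c) · 1 / (1 + exp(−D·a(theta − b)))
Exponent: 1.7 × 1.1 × (1.3 − 2.3) = -1.8700
1/(1 + e^{1.8700}) = 0.1335
P = 0.08 + 0.92 × 0.1335 = 0.2029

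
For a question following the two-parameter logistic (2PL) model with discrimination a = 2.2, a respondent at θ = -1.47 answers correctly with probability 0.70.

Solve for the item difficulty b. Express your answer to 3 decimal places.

P(θ) = 1 / (1 + exp(−a(θ − b)))
logit(0.70) = ln(0.70/0.30) = 0.8473
b = θ − logit/(a) = -1.47 − 0.8473/2.2000 = -1.8551

-1.855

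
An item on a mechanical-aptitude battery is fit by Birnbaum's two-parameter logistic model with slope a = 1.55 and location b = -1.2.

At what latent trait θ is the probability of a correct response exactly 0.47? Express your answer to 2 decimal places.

P(θ) = 1 / (1 + exp(−a(θ − b)))
logit = ln(0.4700/0.5300) = -0.1201
θ = b + logit/(a) = -1.2 + (-0.1201)/1.5500 = -1.2775

-1.28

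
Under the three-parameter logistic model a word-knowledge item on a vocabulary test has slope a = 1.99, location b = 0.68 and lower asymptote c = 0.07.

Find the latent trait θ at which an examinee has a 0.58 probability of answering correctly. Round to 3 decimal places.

0.778

P(θ) = c + (1 − c) · 1 / (1 + exp(−a(θ − b)))
Remove guessing floor: (0.58 − 0.07)/(1 − 0.07) = 0.5484
logit = ln(0.5484/0.4516) = 0.1942
θ = b + logit/(a) = 0.68 + 0.1942/1.9900 = 0.7776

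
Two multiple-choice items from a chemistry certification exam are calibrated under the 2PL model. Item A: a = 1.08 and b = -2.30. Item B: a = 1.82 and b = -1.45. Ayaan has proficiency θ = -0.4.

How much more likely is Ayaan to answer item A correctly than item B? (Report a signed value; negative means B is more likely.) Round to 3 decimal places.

P(θ) = 1 / (1 + exp(−a(θ − b)))
P_A = 0.8861
P_B = 0.8711
P_A − P_B = 0.0150

0.015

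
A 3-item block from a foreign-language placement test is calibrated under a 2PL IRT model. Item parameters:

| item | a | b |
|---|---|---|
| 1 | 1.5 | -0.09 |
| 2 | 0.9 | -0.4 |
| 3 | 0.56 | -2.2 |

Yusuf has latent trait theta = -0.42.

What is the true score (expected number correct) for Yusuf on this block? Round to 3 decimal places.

1.605

P(theta) = 1 / (1 + exp(−a(theta − b)))
P_1 = 1/(1+e^{0.4950}) = 0.3787
P_2 = 1/(1+e^{0.0180}) = 0.4955
P_3 = 1/(1+e^{-0.9968}) = 0.7304
E[score] = 0.3787 + 0.4955 + 0.7304 = 1.6046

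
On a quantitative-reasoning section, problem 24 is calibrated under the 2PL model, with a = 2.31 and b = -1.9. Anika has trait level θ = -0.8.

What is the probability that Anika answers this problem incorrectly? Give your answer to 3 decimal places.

P(θ) = 1 / (1 + exp(−a(θ − b)))
Exponent: 2.31 × (-0.8 − (-1.9)) = 2.5410
1/(1 + e^{-2.5410}) = 0.9270
P(incorrect) = 1 − 0.9270 = 0.0730

0.073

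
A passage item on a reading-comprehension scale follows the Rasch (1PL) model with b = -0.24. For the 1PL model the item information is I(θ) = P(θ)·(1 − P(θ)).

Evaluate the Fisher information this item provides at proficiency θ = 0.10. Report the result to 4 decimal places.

0.2429

P = 1/(1+e^{-0.3400}) = 0.5842
P(1−P) = 0.5842 × 0.4158 = 0.2429
I = P(1−P) = 0.24291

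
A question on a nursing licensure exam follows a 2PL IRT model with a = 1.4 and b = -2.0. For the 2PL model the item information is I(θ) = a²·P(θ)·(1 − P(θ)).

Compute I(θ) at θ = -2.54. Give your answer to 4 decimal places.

0.4262

P = 1/(1+e^{0.7560}) = 0.3195
P(1−P) = 0.3195 × 0.6805 = 0.2174
I = a² × P(1−P) = 1.4² × 0.2174 = 0.42615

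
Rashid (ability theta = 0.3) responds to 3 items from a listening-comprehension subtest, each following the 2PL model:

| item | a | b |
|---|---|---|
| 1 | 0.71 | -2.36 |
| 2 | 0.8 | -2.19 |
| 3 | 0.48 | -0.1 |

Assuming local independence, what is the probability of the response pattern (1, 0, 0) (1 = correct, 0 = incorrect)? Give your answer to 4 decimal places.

0.0471

P(theta) = 1 / (1 + exp(−a(theta − b)))
P_1 = 1/(1+e^{-1.8886}) = 0.8686
P_2 = 1/(1+e^{-1.9920}) = 0.8800
P_3 = 1/(1+e^{-0.1920}) = 0.5479
L = P_1 × (1−P_2) × (1−P_3) = 0.8686 × 0.1200 × 0.4521 = 0.04715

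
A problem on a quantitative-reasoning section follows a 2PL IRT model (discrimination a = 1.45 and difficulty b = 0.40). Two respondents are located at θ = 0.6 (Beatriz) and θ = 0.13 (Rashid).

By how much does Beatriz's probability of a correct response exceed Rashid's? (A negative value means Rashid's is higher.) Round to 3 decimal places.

P(θ) = 1 / (1 + exp(−a(θ − b)))
P(Beatriz) = 0.5720  [exponent 0.2900]
P(Rashid) = 0.4034  [exponent -0.3915]
Difference = 0.5720 − 0.4034 = 0.1686

0.169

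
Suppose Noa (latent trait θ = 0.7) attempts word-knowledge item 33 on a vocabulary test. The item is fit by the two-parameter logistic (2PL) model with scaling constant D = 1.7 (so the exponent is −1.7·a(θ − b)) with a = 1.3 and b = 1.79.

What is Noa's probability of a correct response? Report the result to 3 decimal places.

P(θ) = 1 / (1 + exp(−D·a(θ − b)))
Exponent: 1.7 × 1.3 × (0.7 − 1.79) = -2.4089
1/(1 + e^{2.4089}) = 0.0825
P = 0.0825

0.082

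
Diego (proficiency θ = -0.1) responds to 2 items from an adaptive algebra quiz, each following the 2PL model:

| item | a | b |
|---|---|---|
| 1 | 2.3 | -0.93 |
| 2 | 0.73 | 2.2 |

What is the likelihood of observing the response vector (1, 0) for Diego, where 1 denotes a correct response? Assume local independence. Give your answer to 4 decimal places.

P(θ) = 1 / (1 + exp(−a(θ − b)))
P_1 = 1/(1+e^{-1.9090}) = 0.8709
P_2 = 1/(1+e^{1.6790}) = 0.1572
L = P_1 × (1−P_2) = 0.8709 × 0.8428 = 0.73398

0.7340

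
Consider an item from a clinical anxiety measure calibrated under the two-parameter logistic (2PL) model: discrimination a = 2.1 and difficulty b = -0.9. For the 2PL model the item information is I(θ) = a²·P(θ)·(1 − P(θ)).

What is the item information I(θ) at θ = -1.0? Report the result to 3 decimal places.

P = 1/(1+e^{0.2100}) = 0.4477
P(1−P) = 0.4477 × 0.5523 = 0.2473
I = a² × P(1−P) = 2.1² × 0.2473 = 1.09043

1.090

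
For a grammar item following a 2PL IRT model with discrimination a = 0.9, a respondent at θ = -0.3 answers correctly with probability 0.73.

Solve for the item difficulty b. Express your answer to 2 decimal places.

-1.41

P(θ) = 1 / (1 + exp(−a(θ − b)))
logit(0.73) = ln(0.73/0.27) = 0.9946
b = θ − logit/(a) = -0.3 − 0.9946/0.9000 = -1.4051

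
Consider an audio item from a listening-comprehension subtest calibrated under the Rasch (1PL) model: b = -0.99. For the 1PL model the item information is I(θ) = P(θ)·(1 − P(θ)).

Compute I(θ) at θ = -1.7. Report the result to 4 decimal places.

0.2210

P = 1/(1+e^{0.7100}) = 0.3296
P(1−P) = 0.3296 × 0.6704 = 0.2210
I = P(1−P) = 0.22096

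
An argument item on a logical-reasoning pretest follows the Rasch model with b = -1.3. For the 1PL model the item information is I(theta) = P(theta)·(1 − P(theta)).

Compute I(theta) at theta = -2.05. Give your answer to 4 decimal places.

0.2179

P = 1/(1+e^{0.7500}) = 0.3208
P(1−P) = 0.3208 × 0.6792 = 0.2179
I = P(1−P) = 0.21789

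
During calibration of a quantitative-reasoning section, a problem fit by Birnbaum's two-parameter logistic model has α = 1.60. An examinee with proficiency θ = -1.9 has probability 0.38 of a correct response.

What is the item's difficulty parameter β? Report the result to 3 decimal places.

-1.594

P(θ) = 1 / (1 + exp(−α(θ − β)))
logit(0.38) = ln(0.38/0.62) = -0.4895
β = θ − logit/(α) = -1.9 − (-0.4895)/1.6000 = -1.5940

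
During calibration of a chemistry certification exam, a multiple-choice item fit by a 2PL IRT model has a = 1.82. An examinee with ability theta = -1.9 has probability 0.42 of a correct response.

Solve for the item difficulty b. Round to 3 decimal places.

-1.723

P(theta) = 1 / (1 + exp(−a(theta − b)))
logit(0.42) = ln(0.42/0.58) = -0.3228
b = theta − logit/(a) = -1.9 − (-0.3228)/1.8200 = -1.7227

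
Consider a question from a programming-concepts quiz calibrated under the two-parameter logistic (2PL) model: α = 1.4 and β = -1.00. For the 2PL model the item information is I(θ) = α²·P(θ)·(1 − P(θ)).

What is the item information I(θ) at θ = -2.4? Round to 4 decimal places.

P = 1/(1+e^{1.9600}) = 0.1235
P(1−P) = 0.1235 × 0.8765 = 0.1082
I = α² × P(1−P) = 1.4² × 0.1082 = 0.21212

0.2121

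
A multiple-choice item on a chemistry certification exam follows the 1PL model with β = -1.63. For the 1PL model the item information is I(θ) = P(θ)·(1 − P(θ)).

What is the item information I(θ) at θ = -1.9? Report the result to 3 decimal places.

P = 1/(1+e^{0.2700}) = 0.4329
P(1−P) = 0.4329 × 0.5671 = 0.2455
I = P(1−P) = 0.24550

0.245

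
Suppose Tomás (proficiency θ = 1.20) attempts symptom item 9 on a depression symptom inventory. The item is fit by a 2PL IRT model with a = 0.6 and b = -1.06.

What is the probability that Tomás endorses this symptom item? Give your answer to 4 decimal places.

P(θ) = 1 / (1 + exp(−a(θ − b)))
Exponent: 0.6 × (1.20 − (-1.06)) = 1.3560
1/(1 + e^{-1.3560}) = 0.7951

0.7951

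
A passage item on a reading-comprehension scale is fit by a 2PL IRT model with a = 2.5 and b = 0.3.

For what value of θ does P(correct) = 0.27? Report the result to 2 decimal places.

P(θ) = 1 / (1 + exp(−a(θ − b)))
logit = ln(0.2700/0.7300) = -0.9946
θ = b + logit/(a) = 0.3 + (-0.9946)/2.5000 = -0.0978

-0.10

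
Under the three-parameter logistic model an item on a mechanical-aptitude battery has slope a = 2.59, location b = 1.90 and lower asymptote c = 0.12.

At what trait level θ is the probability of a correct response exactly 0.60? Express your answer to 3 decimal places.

1.970

P(θ) = c + (1 − c) · 1 / (1 + exp(−a(θ − b)))
Remove guessing floor: (0.60 − 0.12)/(1 − 0.12) = 0.5455
logit = ln(0.5455/0.4545) = 0.1823
θ = b + logit/(a) = 1.90 + 0.1823/2.5900 = 1.9704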